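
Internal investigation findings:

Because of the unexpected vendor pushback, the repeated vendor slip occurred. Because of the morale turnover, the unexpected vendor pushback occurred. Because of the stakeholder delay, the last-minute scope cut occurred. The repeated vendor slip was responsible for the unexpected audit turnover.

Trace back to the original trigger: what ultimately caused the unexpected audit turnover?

Tracing upstream from the unexpected audit turnover: the unexpected audit turnover ← the repeated vendor slip ← the unexpected vendor pushback ← the morale turnover.
The morale turnover has no stated cause, so it is the root.

the morale turnover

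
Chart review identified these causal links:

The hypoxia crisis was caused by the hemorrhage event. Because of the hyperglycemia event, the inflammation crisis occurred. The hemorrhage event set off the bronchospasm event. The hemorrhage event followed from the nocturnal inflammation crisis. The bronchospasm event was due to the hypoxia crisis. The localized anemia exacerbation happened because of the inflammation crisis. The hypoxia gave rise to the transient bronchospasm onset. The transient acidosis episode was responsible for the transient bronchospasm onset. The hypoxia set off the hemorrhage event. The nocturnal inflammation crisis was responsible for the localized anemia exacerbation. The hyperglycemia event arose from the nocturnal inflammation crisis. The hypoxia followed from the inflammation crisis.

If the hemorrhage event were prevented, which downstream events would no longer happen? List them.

the bronchospasm event, the hypoxia crisis

Downstream of the hemorrhage event: the hypoxia crisis, the bronchospasm event.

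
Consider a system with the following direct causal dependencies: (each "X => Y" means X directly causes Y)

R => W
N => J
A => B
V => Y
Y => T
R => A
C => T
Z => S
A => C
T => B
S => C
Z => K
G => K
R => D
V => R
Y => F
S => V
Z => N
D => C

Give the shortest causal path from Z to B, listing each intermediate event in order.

Z → S → C → T → B

Z → S
S → C
C → T
T → B
Length: 4 steps.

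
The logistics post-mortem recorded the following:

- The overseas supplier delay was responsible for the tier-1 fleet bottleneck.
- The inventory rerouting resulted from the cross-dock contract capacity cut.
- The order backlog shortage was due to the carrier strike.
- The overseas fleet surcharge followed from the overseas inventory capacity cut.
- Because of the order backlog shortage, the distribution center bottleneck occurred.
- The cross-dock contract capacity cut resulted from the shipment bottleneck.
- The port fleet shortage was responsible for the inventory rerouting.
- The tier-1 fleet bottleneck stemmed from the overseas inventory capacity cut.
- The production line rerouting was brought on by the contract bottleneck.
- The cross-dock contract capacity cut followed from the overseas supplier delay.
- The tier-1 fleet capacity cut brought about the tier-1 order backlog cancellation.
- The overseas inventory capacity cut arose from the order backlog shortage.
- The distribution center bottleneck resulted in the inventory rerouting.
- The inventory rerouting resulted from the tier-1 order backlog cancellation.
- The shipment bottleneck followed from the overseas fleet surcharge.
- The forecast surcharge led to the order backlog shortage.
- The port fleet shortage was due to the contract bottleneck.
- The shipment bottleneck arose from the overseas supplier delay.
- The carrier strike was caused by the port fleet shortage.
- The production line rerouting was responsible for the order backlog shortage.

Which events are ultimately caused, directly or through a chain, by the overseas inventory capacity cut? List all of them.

Direct effects: the overseas fleet surcharge, the tier-1 fleet bottleneck.
2 steps out: the shipment bottleneck.
3 steps out: the cross-dock contract capacity cut.
4 steps out: the inventory rerouting.
Not reachable from it: the tier-1 fleet capacity cut, the contract bottleneck, the forecast surcharge, the port fleet shortage, the carrier strike, the production line rerouting, the order backlog shortage, the overseas supplier delay, the distribution center bottleneck, the tier-1 order backlog cancellation.

the cross-dock contract capacity cut, the inventory rerouting, the overseas fleet surcharge, the shipment bottleneck, the tier-1 fleet bottleneck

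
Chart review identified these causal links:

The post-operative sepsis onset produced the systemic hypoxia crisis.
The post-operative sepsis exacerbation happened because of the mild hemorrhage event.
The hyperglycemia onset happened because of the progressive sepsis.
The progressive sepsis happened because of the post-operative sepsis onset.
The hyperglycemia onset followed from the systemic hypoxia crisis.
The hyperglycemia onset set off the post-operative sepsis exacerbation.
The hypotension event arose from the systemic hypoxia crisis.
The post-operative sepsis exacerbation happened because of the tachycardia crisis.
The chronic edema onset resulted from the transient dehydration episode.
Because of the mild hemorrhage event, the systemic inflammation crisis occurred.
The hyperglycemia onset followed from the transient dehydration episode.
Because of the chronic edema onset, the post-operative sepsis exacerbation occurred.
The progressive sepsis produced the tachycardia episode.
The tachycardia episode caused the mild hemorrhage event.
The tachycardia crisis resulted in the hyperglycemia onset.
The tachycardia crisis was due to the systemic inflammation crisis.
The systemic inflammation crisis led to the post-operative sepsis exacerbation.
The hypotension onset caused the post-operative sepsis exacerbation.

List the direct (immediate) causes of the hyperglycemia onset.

the progressive sepsis, the systemic hypoxia crisis, the tachycardia crisis, the transient dehydration episode

Upstream contributors include the post-operative sepsis onset, the tachycardia episode, the mild hemorrhage event, the systemic inflammation crisis, but only the progressive sepsis, the systemic hypoxia crisis, the tachycardia crisis, the transient dehydration episode feed directly into the hyperglycemia onset.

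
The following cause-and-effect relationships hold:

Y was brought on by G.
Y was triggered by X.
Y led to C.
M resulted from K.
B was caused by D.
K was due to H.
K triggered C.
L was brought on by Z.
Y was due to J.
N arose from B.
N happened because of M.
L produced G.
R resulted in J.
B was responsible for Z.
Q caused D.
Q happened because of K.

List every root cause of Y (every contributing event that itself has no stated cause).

H, R, X

Tracing upstream from Y: Y ← G ← L ← Z ← B ← D ← Q ← K ← H.
A separate upstream branch: Y ← J ← R.
A separate upstream branch: Y ← X.
Each of those chain origins has no stated cause.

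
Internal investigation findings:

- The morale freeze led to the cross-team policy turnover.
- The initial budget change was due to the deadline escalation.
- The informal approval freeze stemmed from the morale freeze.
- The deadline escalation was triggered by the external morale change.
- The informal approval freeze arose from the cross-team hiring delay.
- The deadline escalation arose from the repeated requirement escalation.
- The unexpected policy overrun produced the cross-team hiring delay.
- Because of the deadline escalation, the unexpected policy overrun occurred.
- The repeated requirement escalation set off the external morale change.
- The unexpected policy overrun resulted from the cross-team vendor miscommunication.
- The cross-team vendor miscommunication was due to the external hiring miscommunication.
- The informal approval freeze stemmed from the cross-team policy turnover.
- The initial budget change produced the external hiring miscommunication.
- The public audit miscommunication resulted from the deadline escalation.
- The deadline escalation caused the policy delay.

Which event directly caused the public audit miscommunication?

the deadline escalation

Upstream contributors include the repeated requirement escalation, the external morale change, but only the deadline escalation feeds directly into the public audit miscommunication.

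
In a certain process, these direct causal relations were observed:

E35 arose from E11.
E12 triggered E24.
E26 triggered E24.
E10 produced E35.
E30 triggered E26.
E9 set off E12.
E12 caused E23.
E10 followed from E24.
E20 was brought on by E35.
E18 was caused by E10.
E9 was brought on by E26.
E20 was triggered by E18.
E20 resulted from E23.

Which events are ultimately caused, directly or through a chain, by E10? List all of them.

E18, E20, E35

Direct effects: E18, E35.
2 steps out: E20.
Not reachable from it: E30, E26, E9, E12, E11, E24, E23.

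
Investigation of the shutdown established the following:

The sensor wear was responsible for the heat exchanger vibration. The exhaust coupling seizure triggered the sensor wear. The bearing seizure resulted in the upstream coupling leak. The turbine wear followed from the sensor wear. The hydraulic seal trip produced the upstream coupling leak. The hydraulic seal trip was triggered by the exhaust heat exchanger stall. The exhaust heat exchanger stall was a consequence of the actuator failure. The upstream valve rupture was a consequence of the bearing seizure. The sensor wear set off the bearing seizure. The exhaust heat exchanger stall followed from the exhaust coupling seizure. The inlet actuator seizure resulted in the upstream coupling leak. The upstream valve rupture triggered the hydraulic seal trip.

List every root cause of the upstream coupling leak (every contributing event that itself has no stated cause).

the actuator failure, the exhaust coupling seizure, the inlet actuator seizure

Tracing upstream from the upstream coupling leak: the upstream coupling leak ← the bearing seizure ← the sensor wear ← the exhaust coupling seizure.
A separate upstream branch: the upstream coupling leak ← the inlet actuator seizure.
A separate upstream branch: the upstream coupling leak ← the hydraulic seal trip ← the exhaust heat exchanger stall ← the actuator failure.
Each of those chain origins has no stated cause.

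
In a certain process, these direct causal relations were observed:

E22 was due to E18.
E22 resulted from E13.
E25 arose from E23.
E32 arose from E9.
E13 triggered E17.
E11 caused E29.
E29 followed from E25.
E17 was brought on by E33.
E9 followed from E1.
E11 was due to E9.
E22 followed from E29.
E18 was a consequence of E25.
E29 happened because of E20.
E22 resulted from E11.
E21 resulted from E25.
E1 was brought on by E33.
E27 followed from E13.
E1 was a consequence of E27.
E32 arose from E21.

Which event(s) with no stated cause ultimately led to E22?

Tracing upstream from E22: E22 ← E29 ← E25 ← E23.
A separate upstream branch: E22 ← E13.
A separate upstream branch: E22 ← E11 ← E9 ← E1 ← E33.
A separate upstream branch: E22 ← E29 ← E20.
Each of those chain origins has no stated cause.

E13, E20, E23, E33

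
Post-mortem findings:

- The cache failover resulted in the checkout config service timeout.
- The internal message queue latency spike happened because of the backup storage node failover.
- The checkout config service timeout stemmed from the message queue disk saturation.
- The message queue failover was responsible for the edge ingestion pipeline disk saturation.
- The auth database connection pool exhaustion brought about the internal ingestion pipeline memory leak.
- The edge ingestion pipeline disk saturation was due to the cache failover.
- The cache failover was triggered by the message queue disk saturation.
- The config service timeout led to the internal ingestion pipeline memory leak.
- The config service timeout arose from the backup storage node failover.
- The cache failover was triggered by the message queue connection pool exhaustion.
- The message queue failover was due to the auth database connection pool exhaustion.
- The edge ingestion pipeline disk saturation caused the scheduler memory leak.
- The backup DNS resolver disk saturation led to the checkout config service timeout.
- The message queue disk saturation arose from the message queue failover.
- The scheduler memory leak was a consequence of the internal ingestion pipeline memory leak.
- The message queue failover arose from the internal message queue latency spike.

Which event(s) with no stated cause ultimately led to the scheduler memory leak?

Tracing upstream from the scheduler memory leak: the scheduler memory leak ← the internal ingestion pipeline memory leak ← the auth database connection pool exhaustion.
A separate upstream branch: the scheduler memory leak ← the internal ingestion pipeline memory leak ← the config service timeout ← the backup storage node failover.
A separate upstream branch: the scheduler memory leak ← the edge ingestion pipeline disk saturation ← the cache failover ← the message queue connection pool exhaustion.
Each of those chain origins has no stated cause.

the auth database connection pool exhaustion, the backup storage node failover, the message queue connection pool exhaustion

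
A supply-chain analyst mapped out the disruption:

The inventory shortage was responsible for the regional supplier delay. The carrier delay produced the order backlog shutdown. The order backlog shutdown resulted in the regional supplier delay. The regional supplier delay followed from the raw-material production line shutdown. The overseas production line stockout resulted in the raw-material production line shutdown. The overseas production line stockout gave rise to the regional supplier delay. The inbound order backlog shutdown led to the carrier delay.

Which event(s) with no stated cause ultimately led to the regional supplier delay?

Tracing upstream from the regional supplier delay: the regional supplier delay ← the order backlog shutdown ← the carrier delay ← the inbound order backlog shutdown.
A separate upstream branch: the regional supplier delay ← the inventory shortage.
A separate upstream branch: the regional supplier delay ← the overseas production line stockout.
Each of those chain origins has no stated cause.

the inbound order backlog shutdown, the inventory shortage, the overseas production line stockout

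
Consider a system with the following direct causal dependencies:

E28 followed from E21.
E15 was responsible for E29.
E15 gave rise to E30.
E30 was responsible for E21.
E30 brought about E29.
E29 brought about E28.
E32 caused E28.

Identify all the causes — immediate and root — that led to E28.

Immediate causes of E28: E21, E29, E32.
Further upstream: E15, E30.

E15, E21, E29, E30, E32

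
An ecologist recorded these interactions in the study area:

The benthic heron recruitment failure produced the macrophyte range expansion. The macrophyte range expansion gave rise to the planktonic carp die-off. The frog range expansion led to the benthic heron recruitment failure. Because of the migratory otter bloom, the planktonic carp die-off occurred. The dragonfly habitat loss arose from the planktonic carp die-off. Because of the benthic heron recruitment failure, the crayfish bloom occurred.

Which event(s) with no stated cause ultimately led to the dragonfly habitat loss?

the frog range expansion, the migratory otter bloom

Tracing upstream from the dragonfly habitat loss: the dragonfly habitat loss ← the planktonic carp die-off ← the migratory otter bloom.
A separate upstream branch: the dragonfly habitat loss ← the planktonic carp die-off ← the macrophyte range expansion ← the benthic heron recruitment failure ← the frog range expansion.
Each of those chain origins has no stated cause.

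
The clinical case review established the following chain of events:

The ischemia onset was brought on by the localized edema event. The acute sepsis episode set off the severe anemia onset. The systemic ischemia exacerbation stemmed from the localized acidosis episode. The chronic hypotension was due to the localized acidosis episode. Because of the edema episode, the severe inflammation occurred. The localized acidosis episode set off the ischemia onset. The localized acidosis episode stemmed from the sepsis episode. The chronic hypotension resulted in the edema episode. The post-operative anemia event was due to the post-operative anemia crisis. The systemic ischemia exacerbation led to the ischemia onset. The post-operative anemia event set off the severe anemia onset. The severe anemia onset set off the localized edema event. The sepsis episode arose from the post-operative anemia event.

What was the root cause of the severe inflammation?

the post-operative anemia crisis

Tracing upstream from the severe inflammation: the severe inflammation ← the edema episode ← the chronic hypotension ← the localized acidosis episode ← the sepsis episode ← the post-operative anemia event ← the post-operative anemia crisis.
The post-operative anemia crisis has no stated cause, so it is the root.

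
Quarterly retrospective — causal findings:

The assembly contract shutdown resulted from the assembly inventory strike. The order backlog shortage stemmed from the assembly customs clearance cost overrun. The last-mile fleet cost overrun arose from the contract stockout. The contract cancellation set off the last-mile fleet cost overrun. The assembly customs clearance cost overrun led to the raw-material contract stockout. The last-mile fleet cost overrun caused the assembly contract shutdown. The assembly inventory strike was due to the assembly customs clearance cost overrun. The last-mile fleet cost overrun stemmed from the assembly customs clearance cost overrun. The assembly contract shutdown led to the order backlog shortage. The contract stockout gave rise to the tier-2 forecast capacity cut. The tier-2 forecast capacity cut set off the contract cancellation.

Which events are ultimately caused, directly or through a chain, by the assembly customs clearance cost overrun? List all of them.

Direct effects: the last-mile fleet cost overrun, the assembly inventory strike, the order backlog shortage, the raw-material contract stockout.
2 steps out: the assembly contract shutdown.
Not reachable from it: the contract stockout, the tier-2 forecast capacity cut, the contract cancellation.

the assembly contract shutdown, the assembly inventory strike, the last-mile fleet cost overrun, the order backlog shortage, the raw-material contract stockout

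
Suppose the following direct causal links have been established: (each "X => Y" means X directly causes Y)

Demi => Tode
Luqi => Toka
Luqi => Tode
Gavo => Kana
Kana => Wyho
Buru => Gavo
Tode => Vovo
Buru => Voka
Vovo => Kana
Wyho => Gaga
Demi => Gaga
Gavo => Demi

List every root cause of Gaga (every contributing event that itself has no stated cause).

Buru, Luqi

Tracing upstream from Gaga: Gaga ← Demi ← Gavo ← Buru.
A separate upstream branch: Gaga ← Wyho ← Kana ← Vovo ← Tode ← Luqi.
Each of those chain origins has no stated cause.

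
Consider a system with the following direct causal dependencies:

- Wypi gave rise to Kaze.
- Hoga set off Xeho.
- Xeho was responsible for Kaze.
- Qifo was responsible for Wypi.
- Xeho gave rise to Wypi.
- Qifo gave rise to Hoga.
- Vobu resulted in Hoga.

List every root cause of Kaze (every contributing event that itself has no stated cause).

Qifo, Vobu

Tracing upstream from Kaze: Kaze ← Wypi ← Qifo.
A separate upstream branch: Kaze ← Xeho ← Hoga ← Vobu.
Each of those chain origins has no stated cause.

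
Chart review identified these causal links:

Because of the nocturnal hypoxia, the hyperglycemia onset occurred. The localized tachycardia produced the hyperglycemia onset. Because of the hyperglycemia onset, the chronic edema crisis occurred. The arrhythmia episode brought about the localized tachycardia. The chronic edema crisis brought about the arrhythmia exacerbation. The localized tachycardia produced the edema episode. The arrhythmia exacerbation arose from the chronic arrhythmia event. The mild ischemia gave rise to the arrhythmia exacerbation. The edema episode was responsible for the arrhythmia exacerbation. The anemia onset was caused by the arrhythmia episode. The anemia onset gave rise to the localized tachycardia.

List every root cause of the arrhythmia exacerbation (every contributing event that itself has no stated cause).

Tracing upstream from the arrhythmia exacerbation: the arrhythmia exacerbation ← the mild ischemia.
A separate upstream branch: the arrhythmia exacerbation ← the edema episode ← the localized tachycardia ← the arrhythmia episode.
A separate upstream branch: the arrhythmia exacerbation ← the chronic arrhythmia event.
A separate upstream branch: the arrhythmia exacerbation ← the chronic edema crisis ← the hyperglycemia onset ← the nocturnal hypoxia.
Each of those chain origins has no stated cause.

the arrhythmia episode, the chronic arrhythmia event, the mild ischemia, the nocturnal hypoxia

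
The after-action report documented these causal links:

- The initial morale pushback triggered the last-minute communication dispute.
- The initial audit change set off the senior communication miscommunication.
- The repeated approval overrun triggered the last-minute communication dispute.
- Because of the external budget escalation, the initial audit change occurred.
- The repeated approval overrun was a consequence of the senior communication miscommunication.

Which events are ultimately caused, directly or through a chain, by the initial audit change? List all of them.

the last-minute communication dispute, the repeated approval overrun, the senior communication miscommunication

Direct effects: the senior communication miscommunication.
2 steps out: the repeated approval overrun.
3 steps out: the last-minute communication dispute.
Not reachable from it: the external budget escalation, the initial morale pushback.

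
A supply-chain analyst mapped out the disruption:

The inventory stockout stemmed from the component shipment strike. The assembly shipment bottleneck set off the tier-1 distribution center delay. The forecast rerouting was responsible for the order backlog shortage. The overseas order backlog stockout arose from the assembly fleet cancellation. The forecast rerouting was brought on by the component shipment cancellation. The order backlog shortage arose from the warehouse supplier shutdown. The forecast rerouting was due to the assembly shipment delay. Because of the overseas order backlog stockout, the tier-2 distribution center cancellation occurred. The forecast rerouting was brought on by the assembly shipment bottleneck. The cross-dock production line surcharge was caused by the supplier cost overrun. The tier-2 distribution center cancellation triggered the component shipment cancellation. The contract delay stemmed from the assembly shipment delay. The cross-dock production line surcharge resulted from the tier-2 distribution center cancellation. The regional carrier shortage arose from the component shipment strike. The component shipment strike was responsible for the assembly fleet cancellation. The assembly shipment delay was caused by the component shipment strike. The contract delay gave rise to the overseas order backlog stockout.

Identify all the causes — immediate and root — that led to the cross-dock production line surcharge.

the assembly fleet cancellation, the assembly shipment delay, the component shipment strike, the contract delay, the overseas order backlog stockout, the supplier cost overrun, the tier-2 distribution center cancellation

Immediate causes of the cross-dock production line surcharge: the tier-2 distribution center cancellation, the supplier cost overrun.
Further upstream: the component shipment strike, the assembly fleet cancellation, the assembly shipment delay, the contract delay, the overseas order backlog stockout.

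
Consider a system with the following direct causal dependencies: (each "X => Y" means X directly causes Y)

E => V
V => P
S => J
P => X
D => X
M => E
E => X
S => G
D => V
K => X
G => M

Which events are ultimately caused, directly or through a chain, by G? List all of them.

E, M, P, V, X

Direct effects: M.
2 steps out: E.
3 steps out: V, X.
4 steps out: P.
Not reachable from it: S, J, D, K.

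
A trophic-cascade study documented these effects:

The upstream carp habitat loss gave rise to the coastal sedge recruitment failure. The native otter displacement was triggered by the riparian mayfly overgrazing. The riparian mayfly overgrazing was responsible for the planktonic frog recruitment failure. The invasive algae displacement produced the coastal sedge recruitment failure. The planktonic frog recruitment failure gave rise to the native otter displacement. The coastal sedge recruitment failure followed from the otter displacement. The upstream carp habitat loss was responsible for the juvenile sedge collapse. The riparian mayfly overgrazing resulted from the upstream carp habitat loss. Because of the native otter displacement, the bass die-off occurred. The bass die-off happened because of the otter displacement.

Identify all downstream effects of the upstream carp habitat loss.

Direct effects: the riparian mayfly overgrazing, the juvenile sedge collapse, the coastal sedge recruitment failure.
2 steps out: the planktonic frog recruitment failure, the native otter displacement.
3 steps out: the bass die-off.
Not reachable from it: the otter displacement, the invasive algae displacement.

the bass die-off, the coastal sedge recruitment failure, the juvenile sedge collapse, the native otter displacement, the planktonic frog recruitment failure, the riparian mayfly overgrazing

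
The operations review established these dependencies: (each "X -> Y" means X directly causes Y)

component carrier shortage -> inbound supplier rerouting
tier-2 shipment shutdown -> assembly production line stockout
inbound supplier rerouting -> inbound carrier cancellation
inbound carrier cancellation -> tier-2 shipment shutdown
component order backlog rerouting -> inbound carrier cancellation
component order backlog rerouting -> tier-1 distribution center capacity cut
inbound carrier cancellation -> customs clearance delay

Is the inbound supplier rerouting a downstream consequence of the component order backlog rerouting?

The component order backlog rerouting leads to the inbound carrier cancellation, the customs clearance delay, the tier-2 shipment shutdown, the tier-1 distribution center capacity cut, the assembly production line stockout; the inbound supplier rerouting is not among them.

No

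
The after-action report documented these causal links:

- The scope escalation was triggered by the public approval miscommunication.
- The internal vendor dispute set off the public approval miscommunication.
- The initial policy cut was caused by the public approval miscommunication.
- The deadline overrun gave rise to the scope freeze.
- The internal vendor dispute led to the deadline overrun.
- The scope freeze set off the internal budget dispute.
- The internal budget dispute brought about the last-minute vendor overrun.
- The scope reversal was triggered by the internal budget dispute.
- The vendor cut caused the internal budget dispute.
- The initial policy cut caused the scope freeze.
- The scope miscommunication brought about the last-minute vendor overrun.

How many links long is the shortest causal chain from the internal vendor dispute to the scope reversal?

4

Shortest chain: the internal vendor dispute → the deadline overrun → the scope freeze → the internal budget dispute → the scope reversal.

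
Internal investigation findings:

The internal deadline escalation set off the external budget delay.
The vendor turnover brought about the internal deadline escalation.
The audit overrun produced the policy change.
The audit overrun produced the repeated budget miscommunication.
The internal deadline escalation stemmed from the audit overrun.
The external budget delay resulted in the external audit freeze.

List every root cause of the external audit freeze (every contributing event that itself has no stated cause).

the audit overrun, the vendor turnover

Tracing upstream from the external audit freeze: the external audit freeze ← the external budget delay ← the internal deadline escalation ← the vendor turnover.
A separate upstream branch: the external audit freeze ← the external budget delay ← the internal deadline escalation ← the audit overrun.
Each of those chain origins has no stated cause.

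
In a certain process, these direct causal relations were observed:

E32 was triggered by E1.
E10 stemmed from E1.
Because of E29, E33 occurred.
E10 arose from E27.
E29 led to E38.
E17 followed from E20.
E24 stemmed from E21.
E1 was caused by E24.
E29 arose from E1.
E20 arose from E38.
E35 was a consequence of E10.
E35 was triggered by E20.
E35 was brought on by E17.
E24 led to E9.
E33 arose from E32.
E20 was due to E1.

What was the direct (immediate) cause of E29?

Upstream contributors include E21, E24, but only E1 feeds directly into E29.

E1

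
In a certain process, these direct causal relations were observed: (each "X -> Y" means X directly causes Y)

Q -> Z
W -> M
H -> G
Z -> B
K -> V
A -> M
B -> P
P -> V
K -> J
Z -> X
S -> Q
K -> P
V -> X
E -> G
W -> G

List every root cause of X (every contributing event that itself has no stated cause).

K, S

Tracing upstream from X: X ← Z ← Q ← S.
A separate upstream branch: X ← V ← K.
Each of those chain origins has no stated cause.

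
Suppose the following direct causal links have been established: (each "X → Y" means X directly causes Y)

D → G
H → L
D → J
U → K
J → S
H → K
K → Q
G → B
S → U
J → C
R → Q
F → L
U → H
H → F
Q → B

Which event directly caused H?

U

Upstream contributors include D, J, S, but only U feeds directly into H.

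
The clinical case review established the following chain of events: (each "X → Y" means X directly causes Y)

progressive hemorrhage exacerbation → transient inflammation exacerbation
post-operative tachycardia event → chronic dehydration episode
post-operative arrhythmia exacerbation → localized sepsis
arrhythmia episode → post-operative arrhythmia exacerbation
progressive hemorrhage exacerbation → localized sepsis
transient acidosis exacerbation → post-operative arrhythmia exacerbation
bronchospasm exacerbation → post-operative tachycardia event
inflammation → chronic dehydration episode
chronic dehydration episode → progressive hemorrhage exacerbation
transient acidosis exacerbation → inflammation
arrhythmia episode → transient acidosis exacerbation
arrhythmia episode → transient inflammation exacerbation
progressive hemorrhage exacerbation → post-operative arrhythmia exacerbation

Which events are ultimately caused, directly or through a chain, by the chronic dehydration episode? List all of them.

the localized sepsis, the post-operative arrhythmia exacerbation, the progressive hemorrhage exacerbation, the transient inflammation exacerbation

Direct effects: the progressive hemorrhage exacerbation.
2 steps out: the post-operative arrhythmia exacerbation, the transient inflammation exacerbation, the localized sepsis.
Not reachable from it: the bronchospasm exacerbation, the arrhythmia episode, the transient acidosis exacerbation, the inflammation, the post-operative tachycardia event.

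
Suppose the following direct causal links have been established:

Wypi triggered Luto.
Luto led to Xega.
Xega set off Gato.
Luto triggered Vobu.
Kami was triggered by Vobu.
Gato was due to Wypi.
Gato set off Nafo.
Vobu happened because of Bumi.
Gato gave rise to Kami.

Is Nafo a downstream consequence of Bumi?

Bumi leads to Vobu, Kami; Nafo is not among them.

No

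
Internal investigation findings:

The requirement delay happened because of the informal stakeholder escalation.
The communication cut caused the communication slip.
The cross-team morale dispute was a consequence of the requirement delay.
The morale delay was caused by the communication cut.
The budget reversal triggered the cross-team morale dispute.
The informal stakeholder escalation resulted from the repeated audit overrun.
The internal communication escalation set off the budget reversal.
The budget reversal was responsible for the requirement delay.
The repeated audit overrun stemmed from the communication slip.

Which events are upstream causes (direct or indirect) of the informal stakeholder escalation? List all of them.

the communication cut, the communication slip, the repeated audit overrun

Immediate cause of the informal stakeholder escalation: the repeated audit overrun.
Further upstream: the communication cut, the communication slip.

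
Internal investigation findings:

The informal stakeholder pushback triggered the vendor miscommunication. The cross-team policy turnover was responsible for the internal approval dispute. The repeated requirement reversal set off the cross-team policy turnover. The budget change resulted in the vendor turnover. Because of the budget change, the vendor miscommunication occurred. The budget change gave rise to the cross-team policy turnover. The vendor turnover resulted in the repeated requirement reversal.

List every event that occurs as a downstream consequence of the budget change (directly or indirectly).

the cross-team policy turnover, the internal approval dispute, the repeated requirement reversal, the vendor miscommunication, the vendor turnover

Direct effects: the vendor turnover, the cross-team policy turnover, the vendor miscommunication.
2 steps out: the repeated requirement reversal, the internal approval dispute.
Not reachable from it: the informal stakeholder pushback.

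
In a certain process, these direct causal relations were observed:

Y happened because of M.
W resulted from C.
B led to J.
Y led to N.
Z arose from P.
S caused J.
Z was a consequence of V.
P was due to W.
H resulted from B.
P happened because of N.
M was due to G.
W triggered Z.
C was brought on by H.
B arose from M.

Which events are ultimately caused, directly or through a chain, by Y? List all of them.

Direct effects: N.
2 steps out: P.
3 steps out: Z.
Not reachable from it: G, M, B, S, H, J, C, V, W.

N, P, Z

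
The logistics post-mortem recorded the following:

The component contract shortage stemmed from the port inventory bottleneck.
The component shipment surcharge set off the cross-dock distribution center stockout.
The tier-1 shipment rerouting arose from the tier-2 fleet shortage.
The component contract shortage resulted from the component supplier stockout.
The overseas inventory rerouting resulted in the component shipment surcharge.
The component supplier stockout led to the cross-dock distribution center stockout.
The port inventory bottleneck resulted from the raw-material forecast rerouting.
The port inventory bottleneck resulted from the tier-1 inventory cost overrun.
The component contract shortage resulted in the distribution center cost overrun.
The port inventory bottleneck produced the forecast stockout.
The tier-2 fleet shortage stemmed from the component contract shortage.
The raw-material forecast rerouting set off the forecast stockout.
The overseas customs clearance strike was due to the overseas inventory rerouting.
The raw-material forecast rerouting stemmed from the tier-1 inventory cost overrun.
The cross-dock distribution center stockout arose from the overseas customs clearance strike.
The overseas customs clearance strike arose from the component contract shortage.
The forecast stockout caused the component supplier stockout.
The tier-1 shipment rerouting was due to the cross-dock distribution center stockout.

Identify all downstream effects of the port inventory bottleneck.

the component contract shortage, the component supplier stockout, the cross-dock distribution center stockout, the distribution center cost overrun, the forecast stockout, the overseas customs clearance strike, the tier-1 shipment rerouting, the tier-2 fleet shortage

Direct effects: the forecast stockout, the component contract shortage.
2 steps out: the component supplier stockout, the distribution center cost overrun, the overseas customs clearance strike, the tier-2 fleet shortage.
3 steps out: the cross-dock distribution center stockout, the tier-1 shipment rerouting.
Not reachable from it: the tier-1 inventory cost overrun, the raw-material forecast rerouting, the overseas inventory rerouting, the component shipment surcharge.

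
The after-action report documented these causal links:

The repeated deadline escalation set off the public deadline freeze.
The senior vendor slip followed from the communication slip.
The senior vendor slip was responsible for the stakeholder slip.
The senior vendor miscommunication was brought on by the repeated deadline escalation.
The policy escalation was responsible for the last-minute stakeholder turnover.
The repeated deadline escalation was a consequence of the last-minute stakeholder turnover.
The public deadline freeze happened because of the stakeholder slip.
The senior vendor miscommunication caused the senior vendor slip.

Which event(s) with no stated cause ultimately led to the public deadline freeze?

Tracing upstream from the public deadline freeze: the public deadline freeze ← the repeated deadline escalation ← the last-minute stakeholder turnover ← the policy escalation.
A separate upstream branch: the public deadline freeze ← the stakeholder slip ← the senior vendor slip ← the communication slip.
Each of those chain origins has no stated cause.

the communication slip, the policy escalation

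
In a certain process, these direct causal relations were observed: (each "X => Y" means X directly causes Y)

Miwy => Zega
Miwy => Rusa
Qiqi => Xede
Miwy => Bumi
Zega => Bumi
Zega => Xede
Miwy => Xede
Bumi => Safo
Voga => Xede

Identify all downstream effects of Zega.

Bumi, Safo, Xede

Direct effects: Bumi, Xede.
2 steps out: Safo.
Not reachable from it: Miwy, Qiqi, Voga, Rusa.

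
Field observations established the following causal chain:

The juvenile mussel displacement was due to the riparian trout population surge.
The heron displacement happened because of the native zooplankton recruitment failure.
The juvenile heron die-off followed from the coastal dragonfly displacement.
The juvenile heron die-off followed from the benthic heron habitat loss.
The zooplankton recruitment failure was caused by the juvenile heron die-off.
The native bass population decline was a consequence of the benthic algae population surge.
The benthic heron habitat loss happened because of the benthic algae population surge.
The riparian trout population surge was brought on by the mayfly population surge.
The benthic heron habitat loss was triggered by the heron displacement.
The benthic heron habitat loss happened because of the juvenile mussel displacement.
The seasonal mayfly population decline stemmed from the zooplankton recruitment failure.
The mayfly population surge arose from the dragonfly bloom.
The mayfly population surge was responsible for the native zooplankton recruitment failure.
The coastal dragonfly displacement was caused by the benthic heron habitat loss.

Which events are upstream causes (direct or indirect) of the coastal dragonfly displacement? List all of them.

Immediate cause of the coastal dragonfly displacement: the benthic heron habitat loss.
Further upstream: the benthic algae population surge, the dragonfly bloom, the mayfly population surge, the native zooplankton recruitment failure, the riparian trout population surge, the heron displacement, the juvenile mussel displacement.

the benthic algae population surge, the benthic heron habitat loss, the dragonfly bloom, the heron displacement, the juvenile mussel displacement, the mayfly population surge, the native zooplankton recruitment failure, the riparian trout population surge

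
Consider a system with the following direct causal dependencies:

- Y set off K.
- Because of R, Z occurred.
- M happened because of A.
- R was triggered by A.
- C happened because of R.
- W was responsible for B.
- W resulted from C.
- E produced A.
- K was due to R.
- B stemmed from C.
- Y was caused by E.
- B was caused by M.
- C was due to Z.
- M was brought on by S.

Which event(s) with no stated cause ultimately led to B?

E, S

Tracing upstream from B: B ← M ← A ← E.
A separate upstream branch: B ← M ← S.
Each of those chain origins has no stated cause.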